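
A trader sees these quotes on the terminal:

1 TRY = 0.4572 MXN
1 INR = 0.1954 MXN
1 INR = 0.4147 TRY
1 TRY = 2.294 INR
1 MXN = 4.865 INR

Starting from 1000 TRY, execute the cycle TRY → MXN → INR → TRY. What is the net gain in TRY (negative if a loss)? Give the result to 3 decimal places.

1000 TRY × 0.4572 = 457.2 MXN
457.2 MXN × 4.865 = 2224.278 INR
2224.278 INR × 0.4147 = 922.4080866 TRY
Net change: 922.4080866 − 1000 = -77.5919134 TRY

-77.592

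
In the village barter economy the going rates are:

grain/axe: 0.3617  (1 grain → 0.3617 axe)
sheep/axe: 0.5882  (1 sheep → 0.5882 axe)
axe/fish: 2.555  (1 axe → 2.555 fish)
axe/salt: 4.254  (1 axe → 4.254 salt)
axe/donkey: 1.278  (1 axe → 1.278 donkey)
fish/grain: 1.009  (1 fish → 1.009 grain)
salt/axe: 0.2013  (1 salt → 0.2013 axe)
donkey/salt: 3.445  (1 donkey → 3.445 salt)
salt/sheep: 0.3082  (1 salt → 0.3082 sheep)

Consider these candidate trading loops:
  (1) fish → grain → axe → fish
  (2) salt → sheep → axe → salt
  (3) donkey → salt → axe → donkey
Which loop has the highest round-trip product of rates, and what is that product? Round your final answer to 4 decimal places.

(1) 1.009 × 0.3617 × 2.555 = 0.93246
(2) 0.3082 × 0.5882 × 4.254 = 0.77118
(3) 3.445 × 0.2013 × 1.278 = 0.88627
Highest is cycle (1) at 0.9325 (≤1, no arbitrage).

0.9325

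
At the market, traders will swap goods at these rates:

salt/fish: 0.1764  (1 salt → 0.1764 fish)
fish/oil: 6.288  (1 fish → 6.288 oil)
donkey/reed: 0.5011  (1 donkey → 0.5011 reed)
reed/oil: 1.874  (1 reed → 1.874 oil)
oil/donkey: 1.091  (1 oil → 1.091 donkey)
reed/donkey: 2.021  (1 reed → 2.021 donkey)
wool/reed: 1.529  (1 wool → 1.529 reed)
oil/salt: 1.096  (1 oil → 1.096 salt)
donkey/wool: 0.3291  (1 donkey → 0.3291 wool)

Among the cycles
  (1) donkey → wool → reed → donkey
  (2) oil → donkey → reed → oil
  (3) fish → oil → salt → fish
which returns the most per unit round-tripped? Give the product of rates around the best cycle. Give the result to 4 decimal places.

1.2157

(1) 0.3291 × 1.529 × 2.021 = 1.01695
(2) 1.091 × 0.5011 × 1.874 = 1.02452
(3) 6.288 × 1.096 × 0.1764 = 1.21569
Highest is cycle (3) at 1.2157 (>1, arbitrage).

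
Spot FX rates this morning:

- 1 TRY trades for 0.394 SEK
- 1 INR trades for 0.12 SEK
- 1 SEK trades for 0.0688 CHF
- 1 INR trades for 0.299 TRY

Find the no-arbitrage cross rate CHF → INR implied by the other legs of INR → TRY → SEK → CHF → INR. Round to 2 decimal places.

Known legs of the cycle: 0.299 × 0.394 × 0.0688 = 0.0081050528
For no arbitrage the full-cycle product must be 1, so the missing rate is 1 / 0.0081050528 ≈ 123.3798.

123.38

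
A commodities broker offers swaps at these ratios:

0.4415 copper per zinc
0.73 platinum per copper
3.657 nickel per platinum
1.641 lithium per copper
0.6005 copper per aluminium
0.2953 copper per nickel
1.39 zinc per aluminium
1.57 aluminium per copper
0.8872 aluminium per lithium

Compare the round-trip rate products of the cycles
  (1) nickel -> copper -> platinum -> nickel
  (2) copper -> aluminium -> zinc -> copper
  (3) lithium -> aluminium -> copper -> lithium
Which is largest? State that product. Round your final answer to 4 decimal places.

(1) 0.2953 × 0.73 × 3.657 = 0.78834
(2) 1.57 × 1.39 × 0.4415 = 0.96349
(3) 0.8872 × 0.6005 × 1.641 = 0.87427
Highest is cycle (2) at 0.9635 (≤1, no arbitrage).

0.9635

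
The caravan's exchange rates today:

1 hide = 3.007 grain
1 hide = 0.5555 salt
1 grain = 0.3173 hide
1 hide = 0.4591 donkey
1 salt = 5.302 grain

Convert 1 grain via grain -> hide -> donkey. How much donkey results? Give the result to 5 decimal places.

0.14567

1 grain × 0.3173 = 0.3173 hide
0.3173 hide × 0.4591 = 0.14567243 donkey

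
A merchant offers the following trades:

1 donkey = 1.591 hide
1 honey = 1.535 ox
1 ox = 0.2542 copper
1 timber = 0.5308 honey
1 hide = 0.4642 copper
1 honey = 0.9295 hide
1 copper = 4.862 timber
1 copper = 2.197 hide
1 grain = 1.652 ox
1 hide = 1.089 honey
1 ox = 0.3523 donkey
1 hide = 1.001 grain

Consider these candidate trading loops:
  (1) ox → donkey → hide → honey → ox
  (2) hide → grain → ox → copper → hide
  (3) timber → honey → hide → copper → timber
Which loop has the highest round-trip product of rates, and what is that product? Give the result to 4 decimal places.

(1) 0.3523 × 1.591 × 1.089 × 1.535 = 0.93696
(2) 1.001 × 1.652 × 0.2542 × 2.197 = 0.92353
(3) 0.5308 × 0.9295 × 0.4642 × 4.862 = 1.11353
Highest is cycle (3) at 1.1135 (>1, arbitrage).

1.1135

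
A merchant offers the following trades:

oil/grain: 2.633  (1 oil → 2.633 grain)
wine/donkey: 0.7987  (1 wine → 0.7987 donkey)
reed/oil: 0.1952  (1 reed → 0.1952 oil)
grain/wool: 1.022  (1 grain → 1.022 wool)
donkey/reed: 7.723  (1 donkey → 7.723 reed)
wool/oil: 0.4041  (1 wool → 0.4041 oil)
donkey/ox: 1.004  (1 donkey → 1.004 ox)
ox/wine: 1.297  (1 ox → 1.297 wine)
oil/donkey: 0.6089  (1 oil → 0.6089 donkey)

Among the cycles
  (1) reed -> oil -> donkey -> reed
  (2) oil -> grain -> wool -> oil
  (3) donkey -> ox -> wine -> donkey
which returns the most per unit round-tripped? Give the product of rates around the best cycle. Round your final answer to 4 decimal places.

1.0874

(1) 0.1952 × 0.6089 × 7.723 = 0.91793
(2) 2.633 × 1.022 × 0.4041 = 1.08740
(3) 1.004 × 1.297 × 0.7987 = 1.04006
Highest is cycle (2) at 1.0874 (>1, arbitrage).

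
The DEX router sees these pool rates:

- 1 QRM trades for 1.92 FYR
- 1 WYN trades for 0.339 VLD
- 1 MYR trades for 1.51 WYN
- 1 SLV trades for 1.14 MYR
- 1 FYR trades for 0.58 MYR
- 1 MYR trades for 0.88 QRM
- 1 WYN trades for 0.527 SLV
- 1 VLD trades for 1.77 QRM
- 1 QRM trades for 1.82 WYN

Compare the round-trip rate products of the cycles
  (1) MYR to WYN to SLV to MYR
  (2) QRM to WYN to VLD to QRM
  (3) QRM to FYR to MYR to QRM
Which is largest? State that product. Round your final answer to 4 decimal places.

1.0921

(1) 1.51 × 0.527 × 1.14 = 0.90718
(2) 1.82 × 0.339 × 1.77 = 1.09205
(3) 1.92 × 0.58 × 0.88 = 0.97997
Highest is cycle (2) at 1.0921 (>1, arbitrage).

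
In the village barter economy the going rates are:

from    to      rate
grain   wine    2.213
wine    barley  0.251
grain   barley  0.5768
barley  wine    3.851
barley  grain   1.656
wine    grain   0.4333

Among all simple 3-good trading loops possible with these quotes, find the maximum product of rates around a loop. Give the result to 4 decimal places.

0.9625

barley→wine→grain→barley: 3.851 × 0.4333 × 0.5768 = 0.96247
barley→grain→wine→barley: 1.656 × 2.213 × 0.251 = 0.91985
Maximum is barley→wine→grain→barley at 0.9625; no arbitrage — every cycle loses value.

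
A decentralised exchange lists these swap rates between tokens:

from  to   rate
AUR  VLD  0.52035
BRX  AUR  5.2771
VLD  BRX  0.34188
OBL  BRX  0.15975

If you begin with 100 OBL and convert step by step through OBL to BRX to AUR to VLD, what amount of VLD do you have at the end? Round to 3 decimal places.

100 OBL × 0.15975 = 15.975 BRX
15.975 BRX × 5.2771 = 84.3016725 AUR
84.3016725 AUR × 0.52035 = 43.866375285375 VLD

43.866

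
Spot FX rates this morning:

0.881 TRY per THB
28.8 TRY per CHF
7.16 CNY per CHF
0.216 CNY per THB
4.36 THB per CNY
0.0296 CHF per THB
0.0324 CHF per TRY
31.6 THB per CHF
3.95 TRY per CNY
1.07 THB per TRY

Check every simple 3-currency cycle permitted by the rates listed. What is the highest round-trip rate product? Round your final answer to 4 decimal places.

CNY→THB→CHF→CNY: 4.36 × 0.0296 × 7.16 = 0.92404
CNY→TRY→CHF→CNY: 3.95 × 0.0324 × 7.16 = 0.91634
CNY→TRY→THB→CNY: 3.95 × 1.07 × 0.216 = 0.91292
CHF→TRY→THB→CHF: 28.8 × 1.07 × 0.0296 = 0.91215
CHF→THB→TRY→CHF: 31.6 × 0.881 × 0.0324 = 0.90200
Maximum is CNY→THB→CHF→CNY at 0.9240; no arbitrage — every cycle loses value.

0.9240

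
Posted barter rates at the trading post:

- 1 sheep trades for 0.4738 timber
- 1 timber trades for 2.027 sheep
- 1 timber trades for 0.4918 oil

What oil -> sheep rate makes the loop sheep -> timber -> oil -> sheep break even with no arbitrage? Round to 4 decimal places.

4.2916

Known legs of the cycle: 0.4738 × 0.4918 = 0.23301484
For no arbitrage the full-cycle product must be 1, so the missing rate is 1 / 0.23301484 ≈ 4.291572.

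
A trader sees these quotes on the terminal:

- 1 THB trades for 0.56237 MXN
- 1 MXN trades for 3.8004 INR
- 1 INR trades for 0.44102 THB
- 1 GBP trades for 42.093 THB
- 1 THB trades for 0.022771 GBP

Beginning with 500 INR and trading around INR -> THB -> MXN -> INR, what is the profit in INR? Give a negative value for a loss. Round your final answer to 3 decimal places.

-28.719

500 INR × 0.44102 = 220.51 THB
220.51 THB × 0.56237 = 124.0082087 MXN
124.0082087 MXN × 3.8004 = 471.28079634348 INR
Net change: 471.28079634348 − 500 = -28.71920365652 INR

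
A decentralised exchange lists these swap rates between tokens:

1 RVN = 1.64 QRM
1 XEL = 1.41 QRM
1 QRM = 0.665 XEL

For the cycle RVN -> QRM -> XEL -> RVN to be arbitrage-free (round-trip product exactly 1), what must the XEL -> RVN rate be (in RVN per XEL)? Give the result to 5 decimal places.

0.91693

Known legs of the cycle: 1.64 × 0.665 = 1.0906
For no arbitrage the full-cycle product must be 1, so the missing rate is 1 / 1.0906 ≈ 0.9169265.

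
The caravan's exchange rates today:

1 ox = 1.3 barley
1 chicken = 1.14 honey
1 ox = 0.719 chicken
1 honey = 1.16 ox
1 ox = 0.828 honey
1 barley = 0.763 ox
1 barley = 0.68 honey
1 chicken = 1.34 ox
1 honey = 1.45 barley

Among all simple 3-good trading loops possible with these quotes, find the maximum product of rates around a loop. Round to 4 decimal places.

honey→ox→barley→honey: 1.16 × 1.3 × 0.68 = 1.02544
honey→ox→chicken→honey: 1.16 × 0.719 × 1.14 = 0.95081
honey→barley→ox→honey: 1.45 × 0.763 × 0.828 = 0.91606
Maximum is honey→ox→barley→honey at 1.0254; arbitrage exists.

1.0254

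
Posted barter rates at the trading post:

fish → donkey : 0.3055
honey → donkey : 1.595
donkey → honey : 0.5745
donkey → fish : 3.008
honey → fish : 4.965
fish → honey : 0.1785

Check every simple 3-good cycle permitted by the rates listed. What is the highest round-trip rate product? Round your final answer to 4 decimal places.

honey→fish→donkey→honey: 4.965 × 0.3055 × 0.5745 = 0.87141
honey→donkey→fish→honey: 1.595 × 3.008 × 0.1785 = 0.85640
Maximum is honey→fish→donkey→honey at 0.8714; no arbitrage — every cycle loses value.

0.8714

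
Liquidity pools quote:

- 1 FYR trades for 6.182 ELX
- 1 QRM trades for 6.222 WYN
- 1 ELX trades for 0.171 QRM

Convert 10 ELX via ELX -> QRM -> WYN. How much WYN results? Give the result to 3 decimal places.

10.640

10 ELX × 0.171 = 1.71 QRM
1.71 QRM × 6.222 = 10.63962 WYN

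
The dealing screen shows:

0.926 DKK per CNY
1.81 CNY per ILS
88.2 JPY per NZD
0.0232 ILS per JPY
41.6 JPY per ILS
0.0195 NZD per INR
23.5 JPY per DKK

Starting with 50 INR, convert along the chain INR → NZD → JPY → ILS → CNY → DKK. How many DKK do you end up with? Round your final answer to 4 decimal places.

50 INR × 0.0195 = 0.975 NZD
0.975 NZD × 88.2 = 85.995 JPY
85.995 JPY × 0.0232 = 1.995084 ILS
1.995084 ILS × 1.81 = 3.61110204 CNY
3.61110204 CNY × 0.926 = 3.34388048904 DKK

3.3439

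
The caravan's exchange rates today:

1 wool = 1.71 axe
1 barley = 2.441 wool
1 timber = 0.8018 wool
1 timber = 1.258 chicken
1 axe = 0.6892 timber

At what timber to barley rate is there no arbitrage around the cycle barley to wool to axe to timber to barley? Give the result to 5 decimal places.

0.34761

Known legs of the cycle: 2.441 × 1.71 × 0.6892 = 2.876796612
For no arbitrage the full-cycle product must be 1, so the missing rate is 1 / 2.876796612 ≈ 0.3476089.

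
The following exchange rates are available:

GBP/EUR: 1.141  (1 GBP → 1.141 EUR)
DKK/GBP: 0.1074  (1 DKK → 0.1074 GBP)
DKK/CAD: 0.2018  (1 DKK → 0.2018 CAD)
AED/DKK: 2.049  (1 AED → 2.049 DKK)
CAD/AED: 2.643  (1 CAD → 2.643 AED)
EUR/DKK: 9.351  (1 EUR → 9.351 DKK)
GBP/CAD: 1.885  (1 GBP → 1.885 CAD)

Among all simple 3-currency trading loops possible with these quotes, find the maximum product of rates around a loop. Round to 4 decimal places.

1.1459

EUR→DKK→GBP→EUR: 9.351 × 0.1074 × 1.141 = 1.14590
CAD→AED→DKK→CAD: 2.643 × 2.049 × 0.2018 = 1.09285
Maximum is EUR→DKK→GBP→EUR at 1.1459; arbitrage exists.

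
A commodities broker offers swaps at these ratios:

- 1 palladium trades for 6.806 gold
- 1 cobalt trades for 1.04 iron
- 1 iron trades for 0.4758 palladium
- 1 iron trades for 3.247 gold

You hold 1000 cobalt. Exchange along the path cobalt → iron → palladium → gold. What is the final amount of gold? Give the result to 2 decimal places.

3367.83

1000 cobalt × 1.04 = 1040 iron
1040 iron × 0.4758 = 494.832 palladium
494.832 palladium × 6.806 = 3367.826592 gold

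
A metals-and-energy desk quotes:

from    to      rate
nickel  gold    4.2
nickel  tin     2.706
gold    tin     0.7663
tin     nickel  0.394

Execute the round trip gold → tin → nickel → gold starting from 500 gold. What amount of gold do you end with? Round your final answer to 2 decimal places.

500 gold × 0.7663 = 383.15 tin
383.15 tin × 0.394 = 150.9611 nickel
150.9611 nickel × 4.2 = 634.03662 gold

634.04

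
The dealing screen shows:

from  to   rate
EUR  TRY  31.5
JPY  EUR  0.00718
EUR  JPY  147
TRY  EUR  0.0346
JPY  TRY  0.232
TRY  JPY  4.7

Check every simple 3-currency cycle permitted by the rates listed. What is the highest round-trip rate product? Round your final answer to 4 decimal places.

EUR→JPY→TRY→EUR: 147 × 0.232 × 0.0346 = 1.18000
EUR→TRY→JPY→EUR: 31.5 × 4.7 × 0.00718 = 1.06300
Maximum is EUR→JPY→TRY→EUR at 1.1800; arbitrage exists.

1.1800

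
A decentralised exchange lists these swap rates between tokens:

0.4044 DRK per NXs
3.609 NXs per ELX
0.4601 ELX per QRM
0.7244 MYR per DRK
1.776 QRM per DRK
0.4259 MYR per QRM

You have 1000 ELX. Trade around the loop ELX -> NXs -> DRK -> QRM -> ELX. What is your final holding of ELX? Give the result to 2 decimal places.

1000 ELX × 3.609 = 3609 NXs
3609 NXs × 0.4044 = 1459.4796 DRK
1459.4796 DRK × 1.776 = 2592.0357696 QRM
2592.0357696 QRM × 0.4601 = 1192.59565759296 ELX

1192.60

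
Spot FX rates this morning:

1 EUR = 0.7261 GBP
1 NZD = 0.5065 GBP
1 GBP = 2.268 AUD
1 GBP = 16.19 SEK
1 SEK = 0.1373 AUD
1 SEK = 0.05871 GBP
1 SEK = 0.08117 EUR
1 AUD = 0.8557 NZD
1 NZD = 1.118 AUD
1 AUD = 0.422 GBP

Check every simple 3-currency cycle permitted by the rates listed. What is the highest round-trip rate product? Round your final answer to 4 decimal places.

GBP→AUD→NZD→GBP: 2.268 × 0.8557 × 0.5065 = 0.98298
EUR→GBP→SEK→EUR: 0.7261 × 16.19 × 0.08117 = 0.95420
GBP→SEK→AUD→GBP: 16.19 × 0.1373 × 0.422 = 0.93806
Maximum is GBP→AUD→NZD→GBP at 0.9830; no arbitrage — every cycle loses value.

0.9830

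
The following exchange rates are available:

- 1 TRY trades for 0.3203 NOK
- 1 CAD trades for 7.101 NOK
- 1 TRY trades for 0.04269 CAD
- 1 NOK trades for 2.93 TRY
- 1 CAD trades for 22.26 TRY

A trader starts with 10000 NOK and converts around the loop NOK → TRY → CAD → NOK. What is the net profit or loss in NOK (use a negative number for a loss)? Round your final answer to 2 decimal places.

10000 NOK × 2.93 = 29300 TRY
29300 TRY × 0.04269 = 1250.817 CAD
1250.817 CAD × 7.101 = 8882.051517 NOK
Net change: 8882.051517 − 10000 = -1117.948483 NOK

-1117.95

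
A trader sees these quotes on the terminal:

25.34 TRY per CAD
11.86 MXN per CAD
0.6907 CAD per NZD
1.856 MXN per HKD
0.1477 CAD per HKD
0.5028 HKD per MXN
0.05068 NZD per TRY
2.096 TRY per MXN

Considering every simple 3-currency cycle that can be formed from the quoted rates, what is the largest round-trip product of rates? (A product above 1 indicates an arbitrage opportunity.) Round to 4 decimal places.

CAD→TRY→NZD→CAD: 25.34 × 0.05068 × 0.6907 = 0.88702
CAD→MXN→HKD→CAD: 11.86 × 0.5028 × 0.1477 = 0.88077
Maximum is CAD→TRY→NZD→CAD at 0.8870; no arbitrage — every cycle loses value.

0.8870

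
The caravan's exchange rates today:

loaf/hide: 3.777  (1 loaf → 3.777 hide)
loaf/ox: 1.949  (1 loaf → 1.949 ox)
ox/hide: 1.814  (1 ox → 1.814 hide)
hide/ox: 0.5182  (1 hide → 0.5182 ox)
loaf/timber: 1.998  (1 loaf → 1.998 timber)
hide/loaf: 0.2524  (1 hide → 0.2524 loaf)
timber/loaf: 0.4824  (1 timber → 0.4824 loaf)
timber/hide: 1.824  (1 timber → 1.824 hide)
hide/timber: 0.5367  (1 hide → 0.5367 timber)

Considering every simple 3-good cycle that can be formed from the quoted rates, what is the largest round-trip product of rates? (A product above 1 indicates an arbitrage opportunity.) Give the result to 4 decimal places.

hide→timber→loaf→hide: 0.5367 × 0.4824 × 3.777 = 0.97788
hide→loaf→timber→hide: 0.2524 × 1.998 × 1.824 = 0.91983
hide→loaf→ox→hide: 0.2524 × 1.949 × 1.814 = 0.89236
Maximum is hide→timber→loaf→hide at 0.9779; no arbitrage — every cycle loses value.

0.9779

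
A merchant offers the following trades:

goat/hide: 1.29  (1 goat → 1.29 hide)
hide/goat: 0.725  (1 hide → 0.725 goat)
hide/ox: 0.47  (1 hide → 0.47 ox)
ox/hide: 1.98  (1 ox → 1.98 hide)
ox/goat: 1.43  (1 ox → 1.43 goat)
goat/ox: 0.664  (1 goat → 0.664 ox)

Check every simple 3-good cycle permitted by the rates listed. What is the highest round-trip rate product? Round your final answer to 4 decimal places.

0.9532

hide→goat→ox→hide: 0.725 × 0.664 × 1.98 = 0.95317
hide→ox→goat→hide: 0.47 × 1.43 × 1.29 = 0.86701
Maximum is hide→goat→ox→hide at 0.9532; no arbitrage — every cycle loses value.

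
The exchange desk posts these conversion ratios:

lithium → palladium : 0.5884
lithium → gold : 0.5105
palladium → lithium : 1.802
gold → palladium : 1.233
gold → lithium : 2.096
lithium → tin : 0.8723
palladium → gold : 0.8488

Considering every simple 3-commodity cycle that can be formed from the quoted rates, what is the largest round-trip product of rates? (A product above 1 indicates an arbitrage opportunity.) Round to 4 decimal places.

1.1343

gold→palladium→lithium→gold: 1.233 × 1.802 × 0.5105 = 1.13426
gold→lithium→palladium→gold: 2.096 × 0.5884 × 0.8488 = 1.04681
Maximum is gold→palladium→lithium→gold at 1.1343; arbitrage exists.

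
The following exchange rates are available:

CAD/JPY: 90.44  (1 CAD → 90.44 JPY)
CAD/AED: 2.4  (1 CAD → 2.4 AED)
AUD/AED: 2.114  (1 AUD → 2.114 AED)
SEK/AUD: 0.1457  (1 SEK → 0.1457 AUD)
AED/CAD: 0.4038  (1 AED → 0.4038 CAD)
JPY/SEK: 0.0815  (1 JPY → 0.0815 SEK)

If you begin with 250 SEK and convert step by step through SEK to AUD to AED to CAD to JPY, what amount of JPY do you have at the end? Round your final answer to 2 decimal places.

250 SEK × 0.1457 = 36.425 AUD
36.425 AUD × 2.114 = 77.00245 AED
77.00245 AED × 0.4038 = 31.09358931 CAD
31.09358931 CAD × 90.44 = 2812.1042171964 JPY

2812.10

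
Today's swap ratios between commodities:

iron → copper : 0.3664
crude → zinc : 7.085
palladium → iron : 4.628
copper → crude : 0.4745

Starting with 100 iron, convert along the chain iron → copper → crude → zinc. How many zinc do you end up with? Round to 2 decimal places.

123.18

100 iron × 0.3664 = 36.64 copper
36.64 copper × 0.4745 = 17.38568 crude
17.38568 crude × 7.085 = 123.1775428 zinc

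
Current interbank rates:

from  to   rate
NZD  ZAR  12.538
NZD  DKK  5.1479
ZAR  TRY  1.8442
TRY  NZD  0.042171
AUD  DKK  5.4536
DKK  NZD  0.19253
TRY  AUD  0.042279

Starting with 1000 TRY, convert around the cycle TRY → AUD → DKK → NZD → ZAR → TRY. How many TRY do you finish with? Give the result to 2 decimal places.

1026.46

1000 TRY × 0.042279 = 42.279 AUD
42.279 AUD × 5.4536 = 230.5727544 DKK
230.5727544 DKK × 0.19253 = 44.392172404632 NZD
44.392172404632 NZD × 12.538 = 556.589057609276016 ZAR
556.589057609276016 ZAR × 1.8442 = 1026.4615400430268287072 TRY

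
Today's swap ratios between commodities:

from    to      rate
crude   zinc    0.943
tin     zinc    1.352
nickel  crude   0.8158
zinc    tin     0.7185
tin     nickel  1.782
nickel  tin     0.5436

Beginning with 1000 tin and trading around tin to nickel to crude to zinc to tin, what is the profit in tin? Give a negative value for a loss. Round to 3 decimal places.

-15.014

1000 tin × 1.782 = 1782 nickel
1782 nickel × 0.8158 = 1453.7556 crude
1453.7556 crude × 0.943 = 1370.8915308 zinc
1370.8915308 zinc × 0.7185 = 984.9855648798 tin
Net change: 984.9855648798 − 1000 = -15.0144351202 tin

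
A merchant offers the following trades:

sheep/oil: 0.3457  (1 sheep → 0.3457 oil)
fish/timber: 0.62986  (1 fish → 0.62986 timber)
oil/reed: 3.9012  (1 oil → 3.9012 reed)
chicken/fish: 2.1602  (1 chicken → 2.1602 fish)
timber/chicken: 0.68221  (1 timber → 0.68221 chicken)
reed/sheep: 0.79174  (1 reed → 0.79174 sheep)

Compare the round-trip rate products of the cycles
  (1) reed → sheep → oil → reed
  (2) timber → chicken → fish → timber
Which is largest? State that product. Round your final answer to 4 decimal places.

(1) 0.79174 × 0.3457 × 3.9012 = 1.06778
(2) 0.68221 × 2.1602 × 0.62986 = 0.92823
Highest is cycle (1) at 1.0678 (>1, arbitrage).

1.0678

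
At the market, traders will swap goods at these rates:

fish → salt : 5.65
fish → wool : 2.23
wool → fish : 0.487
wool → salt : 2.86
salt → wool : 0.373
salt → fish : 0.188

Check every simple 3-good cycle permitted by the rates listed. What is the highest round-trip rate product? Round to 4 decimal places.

1.1990

fish→wool→salt→fish: 2.23 × 2.86 × 0.188 = 1.19903
fish→salt→wool→fish: 5.65 × 0.373 × 0.487 = 1.02633
Maximum is fish→wool→salt→fish at 1.1990; arbitrage exists.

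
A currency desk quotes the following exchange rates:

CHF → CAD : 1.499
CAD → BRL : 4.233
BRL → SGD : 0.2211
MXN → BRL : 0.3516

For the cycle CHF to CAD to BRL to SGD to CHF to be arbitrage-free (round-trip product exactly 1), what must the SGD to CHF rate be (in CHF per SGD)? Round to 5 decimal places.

Known legs of the cycle: 1.499 × 4.233 × 0.2211 = 1.4029385337
For no arbitrage the full-cycle product must be 1, so the missing rate is 1 / 1.4029385337 ≈ 0.7127896.

0.71279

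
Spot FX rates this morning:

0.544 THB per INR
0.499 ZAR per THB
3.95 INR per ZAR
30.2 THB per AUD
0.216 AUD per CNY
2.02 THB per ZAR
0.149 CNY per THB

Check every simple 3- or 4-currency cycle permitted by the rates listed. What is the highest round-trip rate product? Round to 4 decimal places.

ZAR→INR→THB→ZAR: 3.95 × 0.544 × 0.499 = 1.07225
CNY→AUD→THB→CNY: 0.216 × 30.2 × 0.149 = 0.97196
Maximum is ZAR→INR→THB→ZAR at 1.0723; arbitrage exists.

1.0723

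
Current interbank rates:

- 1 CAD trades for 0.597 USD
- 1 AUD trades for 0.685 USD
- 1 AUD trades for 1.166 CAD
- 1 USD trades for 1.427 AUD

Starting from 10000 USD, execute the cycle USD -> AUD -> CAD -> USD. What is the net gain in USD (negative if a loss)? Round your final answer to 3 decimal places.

-66.624

10000 USD × 1.427 = 14270 AUD
14270 AUD × 1.166 = 16638.82 CAD
16638.82 CAD × 0.597 = 9933.37554 USD
Net change: 9933.37554 − 10000 = -66.62446 USD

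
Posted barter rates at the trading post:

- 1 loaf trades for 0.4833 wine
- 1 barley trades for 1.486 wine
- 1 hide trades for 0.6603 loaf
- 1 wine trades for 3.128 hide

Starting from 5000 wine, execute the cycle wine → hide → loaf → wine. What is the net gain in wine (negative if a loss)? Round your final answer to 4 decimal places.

-8.9164

5000 wine × 3.128 = 15640 hide
15640 hide × 0.6603 = 10327.092 loaf
10327.092 loaf × 0.4833 = 4991.0835636 wine
Net change: 4991.0835636 − 5000 = -8.9164364 wine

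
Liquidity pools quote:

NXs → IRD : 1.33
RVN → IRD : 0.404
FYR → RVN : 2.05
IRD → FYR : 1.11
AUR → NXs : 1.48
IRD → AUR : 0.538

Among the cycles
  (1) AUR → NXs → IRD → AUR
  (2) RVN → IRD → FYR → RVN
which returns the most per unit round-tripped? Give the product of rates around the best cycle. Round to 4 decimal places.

(1) 1.48 × 1.33 × 0.538 = 1.05900
(2) 0.404 × 1.11 × 2.05 = 0.91930
Highest is cycle (1) at 1.0590 (>1, arbitrage).

1.0590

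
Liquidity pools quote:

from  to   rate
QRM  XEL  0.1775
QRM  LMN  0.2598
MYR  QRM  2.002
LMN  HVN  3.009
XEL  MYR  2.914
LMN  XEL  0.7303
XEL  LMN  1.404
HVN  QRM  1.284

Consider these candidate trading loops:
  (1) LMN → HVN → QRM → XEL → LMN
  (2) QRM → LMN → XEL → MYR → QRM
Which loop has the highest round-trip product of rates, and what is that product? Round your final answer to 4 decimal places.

1.1069

(1) 3.009 × 1.284 × 0.1775 × 1.404 = 0.96284
(2) 0.2598 × 0.7303 × 2.914 × 2.002 = 1.10686
Highest is cycle (2) at 1.1069 (>1, arbitrage).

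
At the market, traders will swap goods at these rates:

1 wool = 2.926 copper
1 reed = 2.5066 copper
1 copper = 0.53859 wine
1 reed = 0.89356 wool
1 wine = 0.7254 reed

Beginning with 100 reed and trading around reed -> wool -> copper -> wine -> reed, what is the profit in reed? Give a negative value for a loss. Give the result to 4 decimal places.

2.1489

100 reed × 0.89356 = 89.356 wool
89.356 wool × 2.926 = 261.455656 copper
261.455656 copper × 0.53859 = 140.81740176504 wine
140.81740176504 wine × 0.7254 = 102.148943240360016 reed
Net change: 102.148943240360016 − 100 = 2.148943240360016 reed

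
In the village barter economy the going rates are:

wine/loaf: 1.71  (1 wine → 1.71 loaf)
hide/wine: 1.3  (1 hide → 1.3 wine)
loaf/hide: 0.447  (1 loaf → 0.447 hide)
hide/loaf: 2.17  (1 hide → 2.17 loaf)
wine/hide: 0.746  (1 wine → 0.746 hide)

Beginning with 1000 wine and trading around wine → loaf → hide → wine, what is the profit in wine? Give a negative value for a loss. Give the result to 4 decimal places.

-6.3190

1000 wine × 1.71 = 1710 loaf
1710 loaf × 0.447 = 764.37 hide
764.37 hide × 1.3 = 993.681 wine
Net change: 993.681 − 1000 = -6.319 wine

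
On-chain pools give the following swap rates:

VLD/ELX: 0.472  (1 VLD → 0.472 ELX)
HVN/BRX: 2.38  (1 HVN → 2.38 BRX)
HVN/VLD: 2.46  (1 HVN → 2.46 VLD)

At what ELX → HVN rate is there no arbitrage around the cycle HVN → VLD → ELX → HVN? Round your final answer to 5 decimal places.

Known legs of the cycle: 2.46 × 0.472 = 1.16112
For no arbitrage the full-cycle product must be 1, so the missing rate is 1 / 1.16112 ≈ 0.8612374.

0.86124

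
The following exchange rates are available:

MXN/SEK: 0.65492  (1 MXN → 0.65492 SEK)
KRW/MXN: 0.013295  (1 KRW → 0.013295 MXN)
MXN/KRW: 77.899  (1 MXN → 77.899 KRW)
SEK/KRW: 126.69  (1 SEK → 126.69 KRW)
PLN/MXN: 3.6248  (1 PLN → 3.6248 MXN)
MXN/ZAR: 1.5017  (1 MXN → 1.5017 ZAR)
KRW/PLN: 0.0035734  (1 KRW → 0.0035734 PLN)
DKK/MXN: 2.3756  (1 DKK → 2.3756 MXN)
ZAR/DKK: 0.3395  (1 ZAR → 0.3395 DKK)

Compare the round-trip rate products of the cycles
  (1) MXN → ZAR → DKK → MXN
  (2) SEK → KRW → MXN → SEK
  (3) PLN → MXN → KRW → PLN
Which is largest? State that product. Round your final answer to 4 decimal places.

(1) 1.5017 × 0.3395 × 2.3756 = 1.21115
(2) 126.69 × 0.013295 × 0.65492 = 1.10311
(3) 3.6248 × 77.899 × 0.0035734 = 1.00901
Highest is cycle (1) at 1.2111 (>1, arbitrage).

1.2111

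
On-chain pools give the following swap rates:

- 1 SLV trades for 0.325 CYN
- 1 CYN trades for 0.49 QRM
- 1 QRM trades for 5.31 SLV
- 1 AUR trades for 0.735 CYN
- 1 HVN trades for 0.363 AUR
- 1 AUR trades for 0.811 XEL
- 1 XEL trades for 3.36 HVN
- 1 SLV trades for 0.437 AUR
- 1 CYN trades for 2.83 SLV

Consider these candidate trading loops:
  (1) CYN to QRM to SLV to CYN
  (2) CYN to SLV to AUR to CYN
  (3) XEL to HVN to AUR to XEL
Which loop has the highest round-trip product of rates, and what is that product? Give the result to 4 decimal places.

(1) 0.49 × 5.31 × 0.325 = 0.84562
(2) 2.83 × 0.437 × 0.735 = 0.90898
(3) 3.36 × 0.363 × 0.811 = 0.98916
Highest is cycle (3) at 0.9892 (≤1, no arbitrage).

0.9892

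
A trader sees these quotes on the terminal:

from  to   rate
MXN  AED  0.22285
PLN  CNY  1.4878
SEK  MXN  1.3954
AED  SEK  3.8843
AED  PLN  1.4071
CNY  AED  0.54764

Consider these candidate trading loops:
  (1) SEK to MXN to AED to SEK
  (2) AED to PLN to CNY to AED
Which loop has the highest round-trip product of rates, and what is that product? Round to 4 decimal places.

(1) 1.3954 × 0.22285 × 3.8843 = 1.20788
(2) 1.4071 × 1.4878 × 0.54764 = 1.14648
Highest is cycle (1) at 1.2079 (>1, arbitrage).

1.2079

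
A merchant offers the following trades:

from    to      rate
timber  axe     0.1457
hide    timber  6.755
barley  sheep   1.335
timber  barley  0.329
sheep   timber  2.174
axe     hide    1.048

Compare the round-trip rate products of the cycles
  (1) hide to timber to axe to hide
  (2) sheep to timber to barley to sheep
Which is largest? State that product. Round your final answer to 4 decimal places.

(1) 6.755 × 0.1457 × 1.048 = 1.03145
(2) 2.174 × 0.329 × 1.335 = 0.95485
Highest is cycle (1) at 1.0314 (>1, arbitrage).

1.0314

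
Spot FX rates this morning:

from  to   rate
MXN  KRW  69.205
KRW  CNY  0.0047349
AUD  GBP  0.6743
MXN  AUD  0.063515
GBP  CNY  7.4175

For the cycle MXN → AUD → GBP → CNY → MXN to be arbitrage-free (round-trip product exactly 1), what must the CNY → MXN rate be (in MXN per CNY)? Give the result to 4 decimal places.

3.1478

Known legs of the cycle: 0.063515 × 0.6743 × 7.4175 = 0.31767791017875
For no arbitrage the full-cycle product must be 1, so the missing rate is 1 / 0.31767791017875 ≈ 3.147842.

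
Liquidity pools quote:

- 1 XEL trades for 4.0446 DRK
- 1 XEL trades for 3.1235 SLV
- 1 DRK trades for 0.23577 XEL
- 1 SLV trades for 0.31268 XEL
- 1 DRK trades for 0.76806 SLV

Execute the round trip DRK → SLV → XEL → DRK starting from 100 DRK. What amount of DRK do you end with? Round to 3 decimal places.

100 DRK × 0.76806 = 76.806 SLV
76.806 SLV × 0.31268 = 24.01570008 XEL
24.01570008 XEL × 4.0446 = 97.133900543568 DRK

97.134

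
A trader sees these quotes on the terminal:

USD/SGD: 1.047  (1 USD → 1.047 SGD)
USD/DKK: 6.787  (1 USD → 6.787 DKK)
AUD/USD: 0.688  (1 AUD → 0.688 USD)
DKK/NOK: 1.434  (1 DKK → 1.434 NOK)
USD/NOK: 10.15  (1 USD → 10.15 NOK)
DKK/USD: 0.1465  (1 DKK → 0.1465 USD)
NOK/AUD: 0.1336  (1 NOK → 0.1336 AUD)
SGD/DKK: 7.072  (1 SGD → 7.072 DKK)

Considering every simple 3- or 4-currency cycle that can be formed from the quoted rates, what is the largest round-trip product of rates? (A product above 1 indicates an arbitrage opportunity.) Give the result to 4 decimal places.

USD→SGD→DKK→USD: 1.047 × 7.072 × 0.1465 = 1.08474
USD→NOK→AUD→USD: 10.15 × 0.1336 × 0.688 = 0.93296
USD→DKK→NOK→AUD→USD: 6.787 × 1.434 × 0.1336 × 0.688 = 0.89459
Maximum is USD→SGD→DKK→USD at 1.0847; arbitrage exists.

1.0847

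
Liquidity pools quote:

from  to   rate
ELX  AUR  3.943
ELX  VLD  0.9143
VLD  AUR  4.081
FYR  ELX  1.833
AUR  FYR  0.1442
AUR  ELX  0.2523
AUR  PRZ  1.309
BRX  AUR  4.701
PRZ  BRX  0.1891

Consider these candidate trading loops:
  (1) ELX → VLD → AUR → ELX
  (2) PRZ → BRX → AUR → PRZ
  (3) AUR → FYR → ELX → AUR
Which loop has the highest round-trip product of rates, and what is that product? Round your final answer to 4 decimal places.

1.1636

(1) 0.9143 × 4.081 × 0.2523 = 0.94140
(2) 0.1891 × 4.701 × 1.309 = 1.16365
(3) 0.1442 × 1.833 × 3.943 = 1.04221
Highest is cycle (2) at 1.1636 (>1, arbitrage).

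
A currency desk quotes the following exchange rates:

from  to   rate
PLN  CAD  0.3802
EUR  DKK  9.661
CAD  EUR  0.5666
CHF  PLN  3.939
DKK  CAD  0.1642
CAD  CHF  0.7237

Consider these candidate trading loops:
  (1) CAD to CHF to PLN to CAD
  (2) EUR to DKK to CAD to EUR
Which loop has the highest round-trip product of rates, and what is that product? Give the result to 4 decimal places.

(1) 0.7237 × 3.939 × 0.3802 = 1.08382
(2) 9.661 × 0.1642 × 0.5666 = 0.89882
Highest is cycle (1) at 1.0838 (>1, arbitrage).

1.0838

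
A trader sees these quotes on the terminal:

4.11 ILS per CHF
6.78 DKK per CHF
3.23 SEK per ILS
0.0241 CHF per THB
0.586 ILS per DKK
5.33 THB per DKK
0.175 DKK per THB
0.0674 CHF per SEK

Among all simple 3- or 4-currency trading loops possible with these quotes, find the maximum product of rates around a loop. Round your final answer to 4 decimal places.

0.8948

SEK→CHF→ILS→SEK: 0.0674 × 4.11 × 3.23 = 0.89476
DKK→THB→CHF→DKK: 5.33 × 0.0241 × 6.78 = 0.87091
DKK→ILS→SEK→CHF→DKK: 0.586 × 3.23 × 0.0674 × 6.78 = 0.86495
Maximum is SEK→CHF→ILS→SEK at 0.8948; no arbitrage — every cycle loses value.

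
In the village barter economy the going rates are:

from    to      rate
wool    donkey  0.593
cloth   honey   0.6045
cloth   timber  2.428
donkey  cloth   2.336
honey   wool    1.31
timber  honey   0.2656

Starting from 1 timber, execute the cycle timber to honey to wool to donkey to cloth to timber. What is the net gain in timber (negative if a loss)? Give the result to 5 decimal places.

0.17024

1 timber × 0.2656 = 0.2656 honey
0.2656 honey × 1.31 = 0.347936 wool
0.347936 wool × 0.593 = 0.206326048 donkey
0.206326048 donkey × 2.336 = 0.481977648128 cloth
0.481977648128 cloth × 2.428 = 1.170241729654784 timber
Net change: 1.170241729654784 − 1 = 0.170241729654784 timber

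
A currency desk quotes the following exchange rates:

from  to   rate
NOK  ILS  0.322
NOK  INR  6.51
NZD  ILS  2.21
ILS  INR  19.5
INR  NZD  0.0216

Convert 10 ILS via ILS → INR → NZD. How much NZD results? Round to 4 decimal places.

10 ILS × 19.5 = 195 INR
195 INR × 0.0216 = 4.212 NZD

4.2120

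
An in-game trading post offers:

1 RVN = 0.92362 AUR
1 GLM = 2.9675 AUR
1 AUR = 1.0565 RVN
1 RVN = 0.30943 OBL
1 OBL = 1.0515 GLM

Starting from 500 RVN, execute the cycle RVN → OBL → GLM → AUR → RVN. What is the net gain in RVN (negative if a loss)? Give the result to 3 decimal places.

500 RVN × 0.30943 = 154.715 OBL
154.715 OBL × 1.0515 = 162.6828225 GLM
162.6828225 GLM × 2.9675 = 482.76127576875 AUR
482.76127576875 AUR × 1.0565 = 510.037287849684375 RVN
Net change: 510.037287849684375 − 500 = 10.037287849684375 RVN

10.037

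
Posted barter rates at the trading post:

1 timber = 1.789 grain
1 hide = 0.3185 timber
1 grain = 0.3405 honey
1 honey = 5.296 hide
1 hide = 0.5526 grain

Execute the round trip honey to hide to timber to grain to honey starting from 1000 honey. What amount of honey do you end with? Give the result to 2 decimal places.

1027.51

1000 honey × 5.296 = 5296 hide
5296 hide × 0.3185 = 1686.776 timber
1686.776 timber × 1.789 = 3017.642264 grain
3017.642264 grain × 0.3405 = 1027.507190892 honey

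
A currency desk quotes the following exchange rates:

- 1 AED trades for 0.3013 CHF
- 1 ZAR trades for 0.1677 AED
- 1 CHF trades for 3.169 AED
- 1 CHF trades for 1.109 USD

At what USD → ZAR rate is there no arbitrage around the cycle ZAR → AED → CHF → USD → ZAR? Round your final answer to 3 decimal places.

Known legs of the cycle: 0.1677 × 0.3013 × 1.109 = 0.05603556309
For no arbitrage the full-cycle product must be 1, so the missing rate is 1 / 0.05603556309 ≈ 17.84581.

17.846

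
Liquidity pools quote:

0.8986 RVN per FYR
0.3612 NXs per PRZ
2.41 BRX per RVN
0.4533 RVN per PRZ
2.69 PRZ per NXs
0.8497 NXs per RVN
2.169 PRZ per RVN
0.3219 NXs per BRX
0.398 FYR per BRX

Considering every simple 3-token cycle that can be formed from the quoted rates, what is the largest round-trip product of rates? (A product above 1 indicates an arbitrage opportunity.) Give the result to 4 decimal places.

1.0361

NXs→PRZ→RVN→NXs: 2.69 × 0.4533 × 0.8497 = 1.03610
BRX→FYR→RVN→BRX: 0.398 × 0.8986 × 2.41 = 0.86192
Maximum is NXs→PRZ→RVN→NXs at 1.0361; arbitrage exists.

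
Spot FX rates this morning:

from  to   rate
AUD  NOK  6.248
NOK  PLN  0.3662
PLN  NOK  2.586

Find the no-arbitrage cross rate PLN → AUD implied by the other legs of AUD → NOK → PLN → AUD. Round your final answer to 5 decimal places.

Known legs of the cycle: 6.248 × 0.3662 = 2.2880176
For no arbitrage the full-cycle product must be 1, so the missing rate is 1 / 2.2880176 ≈ 0.4370596.

0.43706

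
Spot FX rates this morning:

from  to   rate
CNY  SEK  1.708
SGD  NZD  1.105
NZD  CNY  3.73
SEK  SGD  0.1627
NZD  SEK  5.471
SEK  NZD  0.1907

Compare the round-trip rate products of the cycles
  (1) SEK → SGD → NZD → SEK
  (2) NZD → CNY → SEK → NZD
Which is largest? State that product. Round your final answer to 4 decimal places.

(1) 0.1627 × 1.105 × 5.471 = 0.98360
(2) 3.73 × 1.708 × 0.1907 = 1.21492
Highest is cycle (2) at 1.2149 (>1, arbitrage).

1.2149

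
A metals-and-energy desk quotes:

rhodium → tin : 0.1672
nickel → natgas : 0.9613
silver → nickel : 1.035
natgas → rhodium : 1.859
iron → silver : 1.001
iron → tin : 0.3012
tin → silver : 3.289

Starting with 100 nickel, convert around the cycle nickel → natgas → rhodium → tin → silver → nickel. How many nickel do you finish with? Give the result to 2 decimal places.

101.71

100 nickel × 0.9613 = 96.13 natgas
96.13 natgas × 1.859 = 178.70567 rhodium
178.70567 rhodium × 0.1672 = 29.879588024 tin
29.879588024 tin × 3.289 = 98.273965010936 silver
98.273965010936 silver × 1.035 = 101.71355378631876 nickel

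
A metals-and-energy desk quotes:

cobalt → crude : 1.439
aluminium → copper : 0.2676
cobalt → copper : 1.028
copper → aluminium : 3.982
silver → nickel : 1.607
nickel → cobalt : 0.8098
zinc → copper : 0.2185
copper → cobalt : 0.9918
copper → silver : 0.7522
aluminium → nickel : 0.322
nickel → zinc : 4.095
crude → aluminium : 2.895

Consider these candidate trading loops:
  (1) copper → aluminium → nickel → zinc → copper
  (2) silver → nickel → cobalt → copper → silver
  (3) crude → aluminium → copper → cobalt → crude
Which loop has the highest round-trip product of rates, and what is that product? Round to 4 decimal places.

1.1473

(1) 3.982 × 0.322 × 4.095 × 0.2185 = 1.14726
(2) 1.607 × 0.8098 × 1.028 × 0.7522 = 1.00628
(3) 2.895 × 0.2676 × 0.9918 × 1.439 = 1.10565
Highest is cycle (1) at 1.1473 (>1, arbitrage).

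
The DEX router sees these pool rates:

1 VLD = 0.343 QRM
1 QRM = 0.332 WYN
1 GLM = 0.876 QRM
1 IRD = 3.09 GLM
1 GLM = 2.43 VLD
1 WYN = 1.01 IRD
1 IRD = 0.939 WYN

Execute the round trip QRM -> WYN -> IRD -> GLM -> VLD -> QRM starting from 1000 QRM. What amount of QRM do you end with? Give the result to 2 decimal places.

1000 QRM × 0.332 = 332 WYN
332 WYN × 1.01 = 335.32 IRD
335.32 IRD × 3.09 = 1036.1388 GLM
1036.1388 GLM × 2.43 = 2517.817284 VLD
2517.817284 VLD × 0.343 = 863.611328412 QRM

863.61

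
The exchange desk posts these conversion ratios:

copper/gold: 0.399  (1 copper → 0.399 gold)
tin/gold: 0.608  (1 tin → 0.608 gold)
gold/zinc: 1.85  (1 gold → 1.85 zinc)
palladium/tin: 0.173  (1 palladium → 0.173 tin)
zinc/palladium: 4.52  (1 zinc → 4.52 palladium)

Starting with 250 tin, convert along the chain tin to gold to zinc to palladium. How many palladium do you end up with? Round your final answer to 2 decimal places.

1271.02

250 tin × 0.608 = 152 gold
152 gold × 1.85 = 281.2 zinc
281.2 zinc × 4.52 = 1271.024 palladium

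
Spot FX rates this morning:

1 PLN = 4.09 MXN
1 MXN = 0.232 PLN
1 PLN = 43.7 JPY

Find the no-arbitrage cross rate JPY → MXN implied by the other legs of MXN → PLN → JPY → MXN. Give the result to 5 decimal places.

Known legs of the cycle: 0.232 × 43.7 = 10.1384
For no arbitrage the full-cycle product must be 1, so the missing rate is 1 / 10.1384 ≈ 0.0986349.

0.09863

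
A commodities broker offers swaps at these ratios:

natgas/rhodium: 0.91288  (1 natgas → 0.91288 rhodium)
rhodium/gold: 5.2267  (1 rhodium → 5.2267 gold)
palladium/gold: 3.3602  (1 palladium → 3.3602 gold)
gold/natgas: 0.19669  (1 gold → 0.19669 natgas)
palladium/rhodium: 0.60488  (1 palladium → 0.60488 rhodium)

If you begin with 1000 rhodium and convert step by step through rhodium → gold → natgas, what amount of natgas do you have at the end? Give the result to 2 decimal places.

1028.04

1000 rhodium × 5.2267 = 5226.7 gold
5226.7 gold × 0.19669 = 1028.039623 natgas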